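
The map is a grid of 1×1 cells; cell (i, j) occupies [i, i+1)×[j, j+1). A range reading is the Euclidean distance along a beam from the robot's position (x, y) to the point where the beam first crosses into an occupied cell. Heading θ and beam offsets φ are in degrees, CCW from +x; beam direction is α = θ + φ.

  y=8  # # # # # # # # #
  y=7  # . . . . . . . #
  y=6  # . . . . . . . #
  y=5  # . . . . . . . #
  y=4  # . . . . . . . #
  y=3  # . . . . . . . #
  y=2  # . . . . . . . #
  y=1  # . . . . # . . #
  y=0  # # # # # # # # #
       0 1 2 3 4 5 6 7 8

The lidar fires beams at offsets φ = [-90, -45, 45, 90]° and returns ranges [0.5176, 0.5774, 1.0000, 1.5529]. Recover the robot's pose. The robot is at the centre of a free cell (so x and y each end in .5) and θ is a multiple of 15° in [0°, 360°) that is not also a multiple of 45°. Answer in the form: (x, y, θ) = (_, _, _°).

(x, y, θ) = (6.5, 1.5, 285°)

Enumerate (i+0.5, j+0.5, θ) over the 48 free cells and 16 admissible headings. For each, cast all 4 beams and compare to the given ranges.
  (7.5, 2.5, 240°): beam 1 = 7.5056 ≠ 0.5176 ✗
  (5.5, 3.5, 15°): beam 1 = 1.5529 ≠ 0.5176 ✗
  (5.5, 3.5, 285°): beam 1 = 4.6587 ≠ 0.5176 ✗
  …
  (6.5, 1.5, 285°): r_1=0.5176, r_2=0.5774, r_3=1.0000, r_4=1.5529 — all match ✓
Only this pose fits every beam.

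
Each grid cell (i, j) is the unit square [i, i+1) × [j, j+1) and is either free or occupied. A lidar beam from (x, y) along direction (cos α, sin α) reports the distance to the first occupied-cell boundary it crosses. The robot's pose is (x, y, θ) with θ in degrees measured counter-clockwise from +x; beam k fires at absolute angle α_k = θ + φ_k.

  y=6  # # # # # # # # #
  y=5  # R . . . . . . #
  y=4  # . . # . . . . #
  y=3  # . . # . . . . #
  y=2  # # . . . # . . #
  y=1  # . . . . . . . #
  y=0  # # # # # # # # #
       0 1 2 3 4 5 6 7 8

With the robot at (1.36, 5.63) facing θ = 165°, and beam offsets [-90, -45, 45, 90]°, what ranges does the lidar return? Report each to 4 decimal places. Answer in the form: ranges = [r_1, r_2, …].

ranges = [0.3831, 0.4272, 0.4157, 1.3909]

beam 1: φ=-90°, α=75°
  d=(0.2588,0.9659)  start (1,5)  tX=2.4728 tY=0.3831  stride 1/|dx|=3.8637 1/|dy|=1.0353
    cross y-line → (1,6), t=0.3831 (wall)
  → r_1 = 0.3831
beam 2: φ=-45°, α=120°
  d=(-0.5000,0.8660)  start (1,5)  tX=0.7200 tY=0.4272  stride 1/|dx|=2.0000 1/|dy|=1.1547
    cross y-line → (1,6), t=0.4272 (wall)
  → r_2 = 0.4272
beam 3: φ=45°, α=210°
  d=(-0.8660,-0.5000)  start (1,5)  tX=0.4157 tY=1.2600  stride 1/|dx|=1.1547 1/|dy|=2.0000
    cross x-line → (0,5), t=0.4157 (wall)
  → r_3 = 0.4157
beam 4: φ=90°, α=255°
  d=(-0.2588,-0.9659)  start (1,5)  tX=1.3909 tY=0.6522  stride 1/|dx|=3.8637 1/|dy|=1.0353
    cross y-line → (1,4), t=0.6522
    cross x-line → (0,4), t=1.3909 (wall)
  → r_4 = 1.3909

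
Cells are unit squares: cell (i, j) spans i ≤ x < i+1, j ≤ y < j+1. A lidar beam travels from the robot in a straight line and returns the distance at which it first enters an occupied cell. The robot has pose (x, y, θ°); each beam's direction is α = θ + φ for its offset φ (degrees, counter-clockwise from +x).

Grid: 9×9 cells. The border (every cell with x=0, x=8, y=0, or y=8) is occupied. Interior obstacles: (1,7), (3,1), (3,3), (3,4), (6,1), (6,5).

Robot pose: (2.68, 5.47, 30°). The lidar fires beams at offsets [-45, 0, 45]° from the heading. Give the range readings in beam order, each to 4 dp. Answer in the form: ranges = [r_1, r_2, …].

beam 1: φ=-45°, α=345°
  d=(0.9659,-0.2588)  start (2,5)  tX=0.3313 tY=1.8159  stride 1/|dx|=1.0353 1/|dy|=3.8637
    cross x-line → (3,5), t=0.3313
    cross x-line → (4,5), t=1.3666
    cross y-line → (4,4), t=1.8159
    cross x-line → (5,4), t=2.4018
    cross x-line → (6,4), t=3.4371
    cross x-line → (7,4), t=4.4724
    cross x-line → (8,4), t=5.5077 (wall)
  → r_1 = 5.5077
beam 2: φ=0°, α=30°
  d=(0.8660,0.5000)  start (2,5)  tX=0.3695 tY=1.0600  stride 1/|dx|=1.1547 1/|dy|=2.0000
    cross x-line → (3,5), t=0.3695
    cross y-line → (3,6), t=1.0600
    cross x-line → (4,6), t=1.5242
    cross x-line → (5,6), t=2.6789
    cross y-line → (5,7), t=3.0600
    cross x-line → (6,7), t=3.8336
    cross x-line → (7,7), t=4.9883
    cross y-line → (7,8), t=5.0600 (wall)
  → r_2 = 5.0600
beam 3: φ=45°, α=75°
  d=(0.2588,0.9659)  start (2,5)  tX=1.2364 tY=0.5487  stride 1/|dx|=3.8637 1/|dy|=1.0353
    cross y-line → (2,6), t=0.5487
    cross x-line → (3,6), t=1.2364
    cross y-line → (3,7), t=1.5840
    cross y-line → (3,8), t=2.6192 (wall)
  → r_3 = 2.6192

ranges = [5.5077, 5.0600, 2.6192]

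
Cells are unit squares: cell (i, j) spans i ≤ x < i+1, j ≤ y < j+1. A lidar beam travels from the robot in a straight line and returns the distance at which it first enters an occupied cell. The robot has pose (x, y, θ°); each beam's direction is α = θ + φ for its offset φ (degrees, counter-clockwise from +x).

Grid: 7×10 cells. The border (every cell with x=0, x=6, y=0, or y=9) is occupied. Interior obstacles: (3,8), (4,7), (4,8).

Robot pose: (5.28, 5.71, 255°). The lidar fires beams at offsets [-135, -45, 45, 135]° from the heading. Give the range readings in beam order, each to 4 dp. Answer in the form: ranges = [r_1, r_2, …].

ranges = [1.4896, 4.9421, 1.4400, 0.8314]

beam 1: φ=-135°, α=120°
  cosα=-0.5000 sinα=0.8660 | (5,5) | tMaxX 0.5600 tMaxY 0.3349 | tΔX 2.0000 tΔY 1.1547
    t=0.3349 [y] (5,6)
    t=0.5600 [x] (4,6)
    t=1.4896 [y] (4,7) — stop
  → r_1 = 1.4896
beam 2: φ=-45°, α=210°
  cosα=-0.8660 sinα=-0.5000 | (5,5) | tMaxX 0.3233 tMaxY 1.4200 | tΔX 1.1547 tΔY 2.0000
    t=0.3233 [x] (4,5)
    t=1.4200 [y] (4,4)
    t=1.4780 [x] (3,4)
    t=2.6327 [x] (2,4)
    t=3.4200 [y] (2,3)
    t=3.7874 [x] (1,3)
    t=4.9421 [x] (0,3) — stop
  → r_2 = 4.9421
beam 3: φ=45°, α=300°
  cosα=0.5000 sinα=-0.8660 | (5,5) | tMaxX 1.4400 tMaxY 0.8198 | tΔX 2.0000 tΔY 1.1547
    t=0.8198 [y] (5,4)
    t=1.4400 [x] (6,4) — stop
  → r_3 = 1.4400
beam 4: φ=135°, α=30°
  cosα=0.8660 sinα=0.5000 | (5,5) | tMaxX 0.8314 tMaxY 0.5800 | tΔX 1.1547 tΔY 2.0000
    t=0.5800 [y] (5,6)
    t=0.8314 [x] (6,6) — stop
  → r_4 = 0.8314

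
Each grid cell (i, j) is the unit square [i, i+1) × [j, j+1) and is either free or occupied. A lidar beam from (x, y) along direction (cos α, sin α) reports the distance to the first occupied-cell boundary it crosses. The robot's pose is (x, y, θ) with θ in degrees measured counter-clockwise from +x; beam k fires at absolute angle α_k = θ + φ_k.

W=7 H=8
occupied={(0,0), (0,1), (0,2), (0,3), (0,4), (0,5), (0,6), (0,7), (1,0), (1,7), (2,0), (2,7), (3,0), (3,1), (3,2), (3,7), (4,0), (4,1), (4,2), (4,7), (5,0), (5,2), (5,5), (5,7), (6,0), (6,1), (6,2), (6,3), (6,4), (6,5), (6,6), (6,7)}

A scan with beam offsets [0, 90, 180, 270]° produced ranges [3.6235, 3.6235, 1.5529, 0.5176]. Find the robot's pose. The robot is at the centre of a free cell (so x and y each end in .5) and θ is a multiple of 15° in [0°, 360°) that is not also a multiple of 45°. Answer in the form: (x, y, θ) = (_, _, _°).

(x, y, θ) = (4.5, 6.5, 195°)

Candidates: 24 free-cell centres × 16 headings = 384 poses. Raycast each; keep the one whose scan matches to 4 dp.
  (5.5, 4.5, 75°): beam 1 = 0.5176 ≠ 3.6235 ✗
  (2.5, 2.5, 345°): beam 1 = 0.5176 ≠ 3.6235 ✗
  (1.5, 5.5, 150°): beam 1 = 0.5774 ≠ 3.6235 ✗
  (2.5, 3.5, 105°): beam 2 = 1.5529 ≠ 3.6235 ✗
  …
  (4.5, 6.5, 195°): r_1=3.6235, r_2=3.6235, r_3=1.5529, r_4=0.5176 — all match ✓
Unique over the lattice → pose = (4.5, 6.5, 195°).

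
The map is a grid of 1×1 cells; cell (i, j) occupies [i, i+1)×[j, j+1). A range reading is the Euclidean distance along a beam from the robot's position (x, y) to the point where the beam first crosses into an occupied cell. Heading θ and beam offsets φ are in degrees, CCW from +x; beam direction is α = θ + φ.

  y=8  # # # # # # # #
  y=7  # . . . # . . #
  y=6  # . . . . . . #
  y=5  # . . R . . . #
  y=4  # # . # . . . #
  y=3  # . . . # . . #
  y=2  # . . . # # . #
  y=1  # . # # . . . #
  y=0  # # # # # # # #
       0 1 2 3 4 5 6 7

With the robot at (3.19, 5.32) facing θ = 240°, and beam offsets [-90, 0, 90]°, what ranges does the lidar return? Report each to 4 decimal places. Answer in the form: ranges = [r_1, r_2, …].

beam 1: φ=-90°, α=150°
  d=(-0.8660,0.5000)  start (3,5)  tX=0.2194 tY=1.3600  stride 1/|dx|=1.1547 1/|dy|=2.0000
    cross x-line → (2,5), t=0.2194
    cross y-line → (2,6), t=1.3600
    cross x-line → (1,6), t=1.3741
    cross x-line → (0,6), t=2.5288 (wall)
  → r_1 = 2.5288
beam 2: φ=0°, α=240°
  d=(-0.5000,-0.8660)  start (3,5)  tX=0.3800 tY=0.3695  stride 1/|dx|=2.0000 1/|dy|=1.1547
    cross y-line → (3,4), t=0.3695 (wall)
  → r_2 = 0.3695
beam 3: φ=90°, α=330°
  d=(0.8660,-0.5000)  start (3,5)  tX=0.9353 tY=0.6400  stride 1/|dx|=1.1547 1/|dy|=2.0000
    cross y-line → (3,4), t=0.6400 (wall)
  → r_3 = 0.6400

ranges = [2.5288, 0.3695, 0.6400]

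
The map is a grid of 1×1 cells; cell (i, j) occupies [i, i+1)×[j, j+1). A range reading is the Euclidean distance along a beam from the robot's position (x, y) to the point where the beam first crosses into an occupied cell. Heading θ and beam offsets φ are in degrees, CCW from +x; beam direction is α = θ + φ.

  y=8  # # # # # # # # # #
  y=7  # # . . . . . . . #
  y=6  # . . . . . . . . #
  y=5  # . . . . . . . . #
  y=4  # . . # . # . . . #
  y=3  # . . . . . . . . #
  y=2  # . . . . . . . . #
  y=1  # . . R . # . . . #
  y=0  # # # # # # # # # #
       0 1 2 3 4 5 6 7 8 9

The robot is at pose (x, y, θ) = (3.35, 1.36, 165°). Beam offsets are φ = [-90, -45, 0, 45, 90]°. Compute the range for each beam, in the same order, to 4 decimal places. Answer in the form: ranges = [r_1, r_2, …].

ranges = [6.8742, 4.7000, 2.4329, 0.7200, 0.3727]

beam 1: φ=-90°, α=75°
  dir = (cos 75°, sin 75°) = (0.2588, 0.9659); from cell (3,1)
  next x-line at t=2.5114, next y-line at t=0.6626; Δt_x=3.8637, Δt_y=1.0353
    y: enter (3,2) at t=0.6626
    y: enter (3,3) at t=1.6979
    x: enter (4,3) at t=2.5114
    y: enter (4,4) at t=2.7331
    y: enter (4,5) at t=3.7684
    y: enter (4,6) at t=4.8037
    y: enter (4,7) at t=5.8390
    x: enter (5,7) at t=6.3751
    y: enter (5,8) at t=6.8742 ← occupied
  → r_1 = 6.8742
beam 2: φ=-45°, α=120°
  dir = (cos 120°, sin 120°) = (-0.5000, 0.8660); from cell (3,1)
  next x-line at t=0.7000, next y-line at t=0.7390; Δt_x=2.0000, Δt_y=1.1547
    x: enter (2,1) at t=0.7000
    y: enter (2,2) at t=0.7390
    y: enter (2,3) at t=1.8937
    x: enter (1,3) at t=2.7000
    y: enter (1,4) at t=3.0484
    y: enter (1,5) at t=4.2031
    x: enter (0,5) at t=4.7000 ← occupied
  → r_2 = 4.7000
beam 3: φ=0°, α=165°
  dir = (cos 165°, sin 165°) = (-0.9659, 0.2588); from cell (3,1)
  next x-line at t=0.3623, next y-line at t=2.4728; Δt_x=1.0353, Δt_y=3.8637
    x: enter (2,1) at t=0.3623
    x: enter (1,1) at t=1.3976
    x: enter (0,1) at t=2.4329 ← occupied
  → r_3 = 2.4329
beam 4: φ=45°, α=210°
  dir = (cos 210°, sin 210°) = (-0.8660, -0.5000); from cell (3,1)
  next x-line at t=0.4041, next y-line at t=0.7200; Δt_x=1.1547, Δt_y=2.0000
    x: enter (2,1) at t=0.4041
    y: enter (2,0) at t=0.7200 ← occupied
  → r_4 = 0.7200
beam 5: φ=90°, α=255°
  dir = (cos 255°, sin 255°) = (-0.2588, -0.9659); from cell (3,1)
  next x-line at t=1.3523, next y-line at t=0.3727; Δt_x=3.8637, Δt_y=1.0353
    y: enter (3,0) at t=0.3727 ← occupied
  → r_5 = 0.3727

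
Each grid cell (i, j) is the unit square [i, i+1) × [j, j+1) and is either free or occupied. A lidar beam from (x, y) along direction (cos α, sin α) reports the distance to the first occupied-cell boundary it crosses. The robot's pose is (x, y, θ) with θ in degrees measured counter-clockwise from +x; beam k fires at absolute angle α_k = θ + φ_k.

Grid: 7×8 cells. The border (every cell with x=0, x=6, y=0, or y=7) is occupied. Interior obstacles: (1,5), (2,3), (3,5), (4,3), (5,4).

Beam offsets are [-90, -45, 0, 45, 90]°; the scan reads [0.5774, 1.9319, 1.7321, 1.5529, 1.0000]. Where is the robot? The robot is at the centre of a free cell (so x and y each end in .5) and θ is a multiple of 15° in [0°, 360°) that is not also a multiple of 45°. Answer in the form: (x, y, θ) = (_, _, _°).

(x, y, θ) = (5.5, 6.5, 210°)

The pose lattice has 25·16 = 400 candidates. Test each by forward raycasting.
  (2.5, 6.5, 285°): beam 1 = 1.5529 ≠ 0.5774 ✗
  (5.5, 5.5, 195°): beam 1 = 1.5529 ≠ 0.5774 ✗
  (1.5, 6.5, 300°): beam 2 = 0.5176 ≠ 1.9319 ✗
  …
  (5.5, 6.5, 210°): r_1=0.5774, r_2=1.9319, r_3=1.7321, r_4=1.5529, r_5=1.0000 — all match ✓
Only this pose fits every beam.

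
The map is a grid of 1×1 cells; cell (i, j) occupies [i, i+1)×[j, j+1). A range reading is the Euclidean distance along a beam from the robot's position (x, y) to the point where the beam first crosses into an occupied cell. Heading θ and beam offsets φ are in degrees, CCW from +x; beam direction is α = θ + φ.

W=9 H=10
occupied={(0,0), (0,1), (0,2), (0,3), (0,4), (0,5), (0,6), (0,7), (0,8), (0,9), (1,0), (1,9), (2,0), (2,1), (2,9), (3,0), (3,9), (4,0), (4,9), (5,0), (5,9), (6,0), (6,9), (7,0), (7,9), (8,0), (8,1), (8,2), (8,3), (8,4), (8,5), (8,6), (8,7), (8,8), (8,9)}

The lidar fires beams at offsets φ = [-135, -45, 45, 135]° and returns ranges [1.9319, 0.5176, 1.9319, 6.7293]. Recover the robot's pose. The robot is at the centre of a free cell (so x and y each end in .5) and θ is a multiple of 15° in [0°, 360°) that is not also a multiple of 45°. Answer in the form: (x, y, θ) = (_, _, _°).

Candidates: 55 free-cell centres × 16 headings = 880 poses. Raycast each; keep the one whose scan matches to 4 dp.
  (1.5, 7.5, 150°): beam 1 = 5.7956 ≠ 1.9319 ✗
  (2.5, 5.5, 285°): beam 1 = 1.7321 ≠ 1.9319 ✗
  (5.5, 3.5, 240°): beam 1 = 5.6940 ≠ 1.9319 ✗
  …
  (1.5, 3.5, 240°): r_1=1.9319, r_2=0.5176, r_3=1.9319, r_4=6.7293 — all match ✓
No second candidate reproduces the full scan.

(x, y, θ) = (1.5, 3.5, 240°)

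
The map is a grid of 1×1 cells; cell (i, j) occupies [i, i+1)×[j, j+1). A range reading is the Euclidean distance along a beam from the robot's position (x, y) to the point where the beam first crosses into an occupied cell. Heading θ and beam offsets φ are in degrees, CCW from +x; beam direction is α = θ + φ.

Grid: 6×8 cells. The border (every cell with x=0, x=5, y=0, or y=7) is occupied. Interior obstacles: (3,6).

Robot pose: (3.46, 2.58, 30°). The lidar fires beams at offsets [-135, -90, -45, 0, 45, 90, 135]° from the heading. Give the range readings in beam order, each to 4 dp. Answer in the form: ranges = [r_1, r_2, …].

ranges = [1.6357, 1.8244, 1.5943, 1.7782, 4.5759, 4.9200, 2.5468]

beam 1: φ=-135°, α=255°
  cosα=-0.2588 sinα=-0.9659 | (3,2) | tMaxX 1.7773 tMaxY 0.6005 | tΔX 3.8637 tΔY 1.0353
    t=0.6005 [y] (3,1)
    t=1.6357 [y] (3,0) — stop
  → r_1 = 1.6357
beam 2: φ=-90°, α=300°
  cosα=0.5000 sinα=-0.8660 | (3,2) | tMaxX 1.0800 tMaxY 0.6697 | tΔX 2.0000 tΔY 1.1547
    t=0.6697 [y] (3,1)
    t=1.0800 [x] (4,1)
    t=1.8244 [y] (4,0) — stop
  → r_2 = 1.8244
beam 3: φ=-45°, α=345°
  cosα=0.9659 sinα=-0.2588 | (3,2) | tMaxX 0.5590 tMaxY 2.2409 | tΔX 1.0353 tΔY 3.8637
    t=0.5590 [x] (4,2)
    t=1.5943 [x] (5,2) — stop
  → r_3 = 1.5943
beam 4: φ=0°, α=30°
  cosα=0.8660 sinα=0.5000 | (3,2) | tMaxX 0.6235 tMaxY 0.8400 | tΔX 1.1547 tΔY 2.0000
    t=0.6235 [x] (4,2)
    t=0.8400 [y] (4,3)
    t=1.7782 [x] (5,3) — stop
  → r_4 = 1.7782
beam 5: φ=45°, α=75°
  cosα=0.2588 sinα=0.9659 | (3,2) | tMaxX 2.0864 tMaxY 0.4348 | tΔX 3.8637 tΔY 1.0353
    t=0.4348 [y] (3,3)
    t=1.4701 [y] (3,4)
    t=2.0864 [x] (4,4)
    t=2.5054 [y] (4,5)
    t=3.5406 [y] (4,6)
    t=4.5759 [y] (4,7) — stop
  → r_5 = 4.5759
beam 6: φ=90°, α=120°
  cosα=-0.5000 sinα=0.8660 | (3,2) | tMaxX 0.9200 tMaxY 0.4850 | tΔX 2.0000 tΔY 1.1547
    t=0.4850 [y] (3,3)
    t=0.9200 [x] (2,3)
    t=1.6397 [y] (2,4)
    t=2.7944 [y] (2,5)
    t=2.9200 [x] (1,5)
    t=3.9491 [y] (1,6)
    t=4.9200 [x] (0,6) — stop
  → r_6 = 4.9200
beam 7: φ=135°, α=165°
  cosα=-0.9659 sinα=0.2588 | (3,2) | tMaxX 0.4762 tMaxY 1.6228 | tΔX 1.0353 tΔY 3.8637
    t=0.4762 [x] (2,2)
    t=1.5115 [x] (1,2)
    t=1.6228 [y] (1,3)
    t=2.5468 [x] (0,3) — stop
  → r_7 = 2.5468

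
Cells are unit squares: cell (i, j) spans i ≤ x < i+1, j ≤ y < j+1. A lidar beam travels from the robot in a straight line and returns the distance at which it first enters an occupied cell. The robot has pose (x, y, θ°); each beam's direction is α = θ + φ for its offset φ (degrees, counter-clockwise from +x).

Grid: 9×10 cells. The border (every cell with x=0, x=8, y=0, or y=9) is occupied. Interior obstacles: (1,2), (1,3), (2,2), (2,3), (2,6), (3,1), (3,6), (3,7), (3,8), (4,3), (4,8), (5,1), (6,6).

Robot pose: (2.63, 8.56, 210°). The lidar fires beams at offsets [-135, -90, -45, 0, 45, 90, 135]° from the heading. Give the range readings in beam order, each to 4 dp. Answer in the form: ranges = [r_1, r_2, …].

beam 1: φ=-135°, α=75°
  direction (0.2588, 0.9659); cell (2,8); t to first gridline: x 1.4296, y 0.4555 (then +3.8637 / +1.0353)
    (2,9) via y @ 0.4555  # hit
  → r_1 = 0.4555
beam 2: φ=-90°, α=120°
  direction (-0.5000, 0.8660); cell (2,8); t to first gridline: x 1.2600, y 0.5081 (then +2.0000 / +1.1547)
    (2,9) via y @ 0.5081  # hit
  → r_2 = 0.5081
beam 3: φ=-45°, α=165°
  direction (-0.9659, 0.2588); cell (2,8); t to first gridline: x 0.6522, y 1.7000 (then +1.0353 / +3.8637)
    (1,8) via x @ 0.6522
    (0,8) via x @ 1.6875  # hit
  → r_3 = 1.6875
beam 4: φ=0°, α=210°
  direction (-0.8660, -0.5000); cell (2,8); t to first gridline: x 0.7275, y 1.1200 (then +1.1547 / +2.0000)
    (1,8) via x @ 0.7275
    (1,7) via y @ 1.1200
    (0,7) via x @ 1.8822  # hit
  → r_4 = 1.8822
beam 5: φ=45°, α=255°
  direction (-0.2588, -0.9659); cell (2,8); t to first gridline: x 2.4341, y 0.5798 (then +3.8637 / +1.0353)
    (2,7) via y @ 0.5798
    (2,6) via y @ 1.6150  # hit
  → r_5 = 1.6150
beam 6: φ=90°, α=300°
  direction (0.5000, -0.8660); cell (2,8); t to first gridline: x 0.7400, y 0.6466 (then +2.0000 / +1.1547)
    (2,7) via y @ 0.6466
    (3,7) via x @ 0.7400  # hit
  → r_6 = 0.7400
beam 7: φ=135°, α=345°
  direction (0.9659, -0.2588); cell (2,8); t to first gridline: x 0.3831, y 2.1637 (then +1.0353 / +3.8637)
    (3,8) via x @ 0.3831  # hit
  → r_7 = 0.3831

ranges = [0.4555, 0.5081, 1.6875, 1.8822, 1.6150, 0.7400, 0.3831]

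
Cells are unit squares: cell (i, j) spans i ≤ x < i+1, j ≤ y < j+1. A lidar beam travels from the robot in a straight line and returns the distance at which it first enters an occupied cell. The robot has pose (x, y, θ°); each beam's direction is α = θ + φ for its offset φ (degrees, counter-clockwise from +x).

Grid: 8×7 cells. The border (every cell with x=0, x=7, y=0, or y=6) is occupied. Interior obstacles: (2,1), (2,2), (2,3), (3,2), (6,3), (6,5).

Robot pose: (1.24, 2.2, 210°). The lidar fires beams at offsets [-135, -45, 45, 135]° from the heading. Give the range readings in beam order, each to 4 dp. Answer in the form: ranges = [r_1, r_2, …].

ranges = [3.9340, 0.2485, 0.9273, 0.7868]

beam 1: φ=-135°, α=75°
  direction (0.2588, 0.9659); cell (1,2); t to first gridline: x 2.9364, y 0.8282 (then +3.8637 / +1.0353)
    (1,3) via y @ 0.8282
    (1,4) via y @ 1.8635
    (1,5) via y @ 2.8988
    (2,5) via x @ 2.9364
    (2,6) via y @ 3.9340  # hit
  → r_1 = 3.9340
beam 2: φ=-45°, α=165°
  direction (-0.9659, 0.2588); cell (1,2); t to first gridline: x 0.2485, y 3.0910 (then +1.0353 / +3.8637)
    (0,2) via x @ 0.2485  # hit
  → r_2 = 0.2485
beam 3: φ=45°, α=255°
  direction (-0.2588, -0.9659); cell (1,2); t to first gridline: x 0.9273, y 0.2071 (then +3.8637 / +1.0353)
    (1,1) via y @ 0.2071
    (0,1) via x @ 0.9273  # hit
  → r_3 = 0.9273
beam 4: φ=135°, α=345°
  direction (0.9659, -0.2588); cell (1,2); t to first gridline: x 0.7868, y 0.7727 (then +1.0353 / +3.8637)
    (1,1) via y @ 0.7727
    (2,1) via x @ 0.7868  # hit
  → r_4 = 0.7868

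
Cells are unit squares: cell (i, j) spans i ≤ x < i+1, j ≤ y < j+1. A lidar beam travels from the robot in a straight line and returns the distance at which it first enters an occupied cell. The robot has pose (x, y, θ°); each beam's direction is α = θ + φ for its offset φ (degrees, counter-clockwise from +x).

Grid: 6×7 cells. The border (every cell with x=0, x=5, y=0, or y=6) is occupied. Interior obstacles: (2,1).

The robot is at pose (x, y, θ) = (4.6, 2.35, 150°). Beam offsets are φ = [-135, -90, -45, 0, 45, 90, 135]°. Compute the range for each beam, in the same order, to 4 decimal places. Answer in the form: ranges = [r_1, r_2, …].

ranges = [0.4141, 0.8000, 3.7788, 4.1569, 1.6564, 1.5588, 1.3976]

beam 1: φ=-135°, α=15°
  dir = (cos 15°, sin 15°) = (0.9659, 0.2588); from cell (4,2)
  next x-line at t=0.4141, next y-line at t=2.5114; Δt_x=1.0353, Δt_y=3.8637
    x: enter (5,2) at t=0.4141 ← occupied
  → r_1 = 0.4141
beam 2: φ=-90°, α=60°
  dir = (cos 60°, sin 60°) = (0.5000, 0.8660); from cell (4,2)
  next x-line at t=0.8000, next y-line at t=0.7506; Δt_x=2.0000, Δt_y=1.1547
    y: enter (4,3) at t=0.7506
    x: enter (5,3) at t=0.8000 ← occupied
  → r_2 = 0.8000
beam 3: φ=-45°, α=105°
  dir = (cos 105°, sin 105°) = (-0.2588, 0.9659); from cell (4,2)
  next x-line at t=2.3182, next y-line at t=0.6729; Δt_x=3.8637, Δt_y=1.0353
    y: enter (4,3) at t=0.6729
    y: enter (4,4) at t=1.7082
    x: enter (3,4) at t=2.3182
    y: enter (3,5) at t=2.7435
    y: enter (3,6) at t=3.7788 ← occupied
  → r_3 = 3.7788
beam 4: φ=0°, α=150°
  dir = (cos 150°, sin 150°) = (-0.8660, 0.5000); from cell (4,2)
  next x-line at t=0.6928, next y-line at t=1.3000; Δt_x=1.1547, Δt_y=2.0000
    x: enter (3,2) at t=0.6928
    y: enter (3,3) at t=1.3000
    x: enter (2,3) at t=1.8475
    x: enter (1,3) at t=3.0022
    y: enter (1,4) at t=3.3000
    x: enter (0,4) at t=4.1569 ← occupied
  → r_4 = 4.1569
beam 5: φ=45°, α=195°
  dir = (cos 195°, sin 195°) = (-0.9659, -0.2588); from cell (4,2)
  next x-line at t=0.6212, next y-line at t=1.3523; Δt_x=1.0353, Δt_y=3.8637
    x: enter (3,2) at t=0.6212
    y: enter (3,1) at t=1.3523
    x: enter (2,1) at t=1.6564 ← occupied
  → r_5 = 1.6564
beam 6: φ=90°, α=240°
  dir = (cos 240°, sin 240°) = (-0.5000, -0.8660); from cell (4,2)
  next x-line at t=1.2000, next y-line at t=0.4041; Δt_x=2.0000, Δt_y=1.1547
    y: enter (4,1) at t=0.4041
    x: enter (3,1) at t=1.2000
    y: enter (3,0) at t=1.5588 ← occupied
  → r_6 = 1.5588
beam 7: φ=135°, α=285°
  dir = (cos 285°, sin 285°) = (0.2588, -0.9659); from cell (4,2)
  next x-line at t=1.5455, next y-line at t=0.3623; Δt_x=3.8637, Δt_y=1.0353
    y: enter (4,1) at t=0.3623
    y: enter (4,0) at t=1.3976 ← occupied
  → r_7 = 1.3976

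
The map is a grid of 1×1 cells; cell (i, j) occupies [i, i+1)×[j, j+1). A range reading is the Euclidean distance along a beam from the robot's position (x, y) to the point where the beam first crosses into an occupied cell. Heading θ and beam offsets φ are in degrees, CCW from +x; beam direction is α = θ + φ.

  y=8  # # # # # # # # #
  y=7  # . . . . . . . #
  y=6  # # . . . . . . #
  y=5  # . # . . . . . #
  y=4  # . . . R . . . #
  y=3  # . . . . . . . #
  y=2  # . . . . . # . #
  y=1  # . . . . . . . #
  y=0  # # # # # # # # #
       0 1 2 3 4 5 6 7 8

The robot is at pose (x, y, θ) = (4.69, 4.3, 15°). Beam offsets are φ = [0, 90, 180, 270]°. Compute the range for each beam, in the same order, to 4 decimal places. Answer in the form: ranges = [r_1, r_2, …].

beam 1: φ=0°, α=15°
  d=(0.9659,0.2588)  start (4,4)  tX=0.3209 tY=2.7046  stride 1/|dx|=1.0353 1/|dy|=3.8637
    cross x-line → (5,4), t=0.3209
    cross x-line → (6,4), t=1.3562
    cross x-line → (7,4), t=2.3915
    cross y-line → (7,5), t=2.7046
    cross x-line → (8,5), t=3.4268 (wall)
  → r_1 = 3.4268
beam 2: φ=90°, α=105°
  d=(-0.2588,0.9659)  start (4,4)  tX=2.6660 tY=0.7247  stride 1/|dx|=3.8637 1/|dy|=1.0353
    cross y-line → (4,5), t=0.7247
    cross y-line → (4,6), t=1.7600
    cross x-line → (3,6), t=2.6660
    cross y-line → (3,7), t=2.7952
    cross y-line → (3,8), t=3.8305 (wall)
  → r_2 = 3.8305
beam 3: φ=180°, α=195°
  d=(-0.9659,-0.2588)  start (4,4)  tX=0.7143 tY=1.1591  stride 1/|dx|=1.0353 1/|dy|=3.8637
    cross x-line → (3,4), t=0.7143
    cross y-line → (3,3), t=1.1591
    cross x-line → (2,3), t=1.7496
    cross x-line → (1,3), t=2.7849
    cross x-line → (0,3), t=3.8202 (wall)
  → r_3 = 3.8202
beam 4: φ=270°, α=285°
  d=(0.2588,-0.9659)  start (4,4)  tX=1.1977 tY=0.3106  stride 1/|dx|=3.8637 1/|dy|=1.0353
    cross y-line → (4,3), t=0.3106
    cross x-line → (5,3), t=1.1977
    cross y-line → (5,2), t=1.3459
    cross y-line → (5,1), t=2.3811
    cross y-line → (5,0), t=3.4164 (wall)
  → r_4 = 3.4164

ranges = [3.4268, 3.8305, 3.8202, 3.4164]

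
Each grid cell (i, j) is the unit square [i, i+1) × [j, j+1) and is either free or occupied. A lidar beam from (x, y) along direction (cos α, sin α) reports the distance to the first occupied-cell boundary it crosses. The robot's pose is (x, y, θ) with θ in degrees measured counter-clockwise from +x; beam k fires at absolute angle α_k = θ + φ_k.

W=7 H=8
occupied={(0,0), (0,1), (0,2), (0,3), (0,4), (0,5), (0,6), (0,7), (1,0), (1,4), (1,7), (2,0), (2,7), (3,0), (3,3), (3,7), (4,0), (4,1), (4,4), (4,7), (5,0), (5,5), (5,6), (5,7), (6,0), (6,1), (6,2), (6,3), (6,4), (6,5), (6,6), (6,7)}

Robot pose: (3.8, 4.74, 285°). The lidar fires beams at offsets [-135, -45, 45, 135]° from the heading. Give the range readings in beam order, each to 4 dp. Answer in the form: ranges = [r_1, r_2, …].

beam 1: φ=-135°, α=150°
  d=(-0.8660,0.5000)  start (3,4)  tX=0.9238 tY=0.5200  stride 1/|dx|=1.1547 1/|dy|=2.0000
    cross y-line → (3,5), t=0.5200
    cross x-line → (2,5), t=0.9238
    cross x-line → (1,5), t=2.0785
    cross y-line → (1,6), t=2.5200
    cross x-line → (0,6), t=3.2332 (wall)
  → r_1 = 3.2332
beam 2: φ=-45°, α=240°
  d=(-0.5000,-0.8660)  start (3,4)  tX=1.6000 tY=0.8545  stride 1/|dx|=2.0000 1/|dy|=1.1547
    cross y-line → (3,3), t=0.8545 (wall)
  → r_2 = 0.8545
beam 3: φ=45°, α=330°
  d=(0.8660,-0.5000)  start (3,4)  tX=0.2309 tY=1.4800  stride 1/|dx|=1.1547 1/|dy|=2.0000
    cross x-line → (4,4), t=0.2309 (wall)
  → r_3 = 0.2309
beam 4: φ=135°, α=60°
  d=(0.5000,0.8660)  start (3,4)  tX=0.4000 tY=0.3002  stride 1/|dx|=2.0000 1/|dy|=1.1547
    cross y-line → (3,5), t=0.3002
    cross x-line → (4,5), t=0.4000
    cross y-line → (4,6), t=1.4549
    cross x-line → (5,6), t=2.4000 (wall)
  → r_4 = 2.4000

ranges = [3.2332, 0.8545, 0.2309, 2.4000]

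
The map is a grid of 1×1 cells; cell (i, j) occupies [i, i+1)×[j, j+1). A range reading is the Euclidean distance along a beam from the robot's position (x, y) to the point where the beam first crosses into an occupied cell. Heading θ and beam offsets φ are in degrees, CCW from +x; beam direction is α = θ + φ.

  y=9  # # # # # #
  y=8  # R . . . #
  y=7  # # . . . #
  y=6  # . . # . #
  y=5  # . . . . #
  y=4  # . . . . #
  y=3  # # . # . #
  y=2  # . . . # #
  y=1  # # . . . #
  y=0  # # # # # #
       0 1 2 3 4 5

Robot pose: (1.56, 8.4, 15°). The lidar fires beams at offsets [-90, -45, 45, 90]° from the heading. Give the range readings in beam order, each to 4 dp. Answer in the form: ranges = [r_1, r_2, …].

beam 1: φ=-90°, α=285°
  dir = (cos 285°, sin 285°) = (0.2588, -0.9659); from cell (1,8)
  next x-line at t=1.7000, next y-line at t=0.4141; Δt_x=3.8637, Δt_y=1.0353
    y: enter (1,7) at t=0.4141 ← occupied
  → r_1 = 0.4141
beam 2: φ=-45°, α=330°
  dir = (cos 330°, sin 330°) = (0.8660, -0.5000); from cell (1,8)
  next x-line at t=0.5081, next y-line at t=0.8000; Δt_x=1.1547, Δt_y=2.0000
    x: enter (2,8) at t=0.5081
    y: enter (2,7) at t=0.8000
    x: enter (3,7) at t=1.6628
    y: enter (3,6) at t=2.8000 ← occupied
  → r_2 = 2.8000
beam 3: φ=45°, α=60°
  dir = (cos 60°, sin 60°) = (0.5000, 0.8660); from cell (1,8)
  next x-line at t=0.8800, next y-line at t=0.6928; Δt_x=2.0000, Δt_y=1.1547
    y: enter (1,9) at t=0.6928 ← occupied
  → r_3 = 0.6928
beam 4: φ=90°, α=105°
  dir = (cos 105°, sin 105°) = (-0.2588, 0.9659); from cell (1,8)
  next x-line at t=2.1637, next y-line at t=0.6212; Δt_x=3.8637, Δt_y=1.0353
    y: enter (1,9) at t=0.6212 ← occupied
  → r_4 = 0.6212

ranges = [0.4141, 2.8000, 0.6928, 0.6212]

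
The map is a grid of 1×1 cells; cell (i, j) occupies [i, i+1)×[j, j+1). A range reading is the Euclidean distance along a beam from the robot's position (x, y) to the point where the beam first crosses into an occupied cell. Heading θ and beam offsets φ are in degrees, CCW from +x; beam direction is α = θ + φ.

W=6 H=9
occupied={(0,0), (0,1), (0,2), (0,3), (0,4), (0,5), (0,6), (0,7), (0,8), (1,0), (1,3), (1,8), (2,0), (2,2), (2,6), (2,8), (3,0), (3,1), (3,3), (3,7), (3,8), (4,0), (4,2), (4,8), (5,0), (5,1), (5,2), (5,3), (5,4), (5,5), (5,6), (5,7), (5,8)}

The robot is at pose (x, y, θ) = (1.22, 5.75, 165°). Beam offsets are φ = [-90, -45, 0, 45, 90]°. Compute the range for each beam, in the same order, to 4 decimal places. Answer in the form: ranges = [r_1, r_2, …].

beam 1: φ=-90°, α=75°
  cosα=0.2588 sinα=0.9659 | (1,5) | tMaxX 3.0137 tMaxY 0.2588 | tΔX 3.8637 tΔY 1.0353
    t=0.2588 [y] (1,6)
    t=1.2941 [y] (1,7)
    t=2.3294 [y] (1,8) — stop
  → r_1 = 2.3294
beam 2: φ=-45°, α=120°
  cosα=-0.5000 sinα=0.8660 | (1,5) | tMaxX 0.4400 tMaxY 0.2887 | tΔX 2.0000 tΔY 1.1547
    t=0.2887 [y] (1,6)
    t=0.4400 [x] (0,6) — stop
  → r_2 = 0.4400
beam 3: φ=0°, α=165°
  cosα=-0.9659 sinα=0.2588 | (1,5) | tMaxX 0.2278 tMaxY 0.9659 | tΔX 1.0353 tΔY 3.8637
    t=0.2278 [x] (0,5) — stop
  → r_3 = 0.2278
beam 4: φ=45°, α=210°
  cosα=-0.8660 sinα=-0.5000 | (1,5) | tMaxX 0.2540 tMaxY 1.5000 | tΔX 1.1547 tΔY 2.0000
    t=0.2540 [x] (0,5) — stop
  → r_4 = 0.2540
beam 5: φ=90°, α=255°
  cosα=-0.2588 sinα=-0.9659 | (1,5) | tMaxX 0.8500 tMaxY 0.7765 | tΔX 3.8637 tΔY 1.0353
    t=0.7765 [y] (1,4)
    t=0.8500 [x] (0,4) — stop
  → r_5 = 0.8500

ranges = [2.3294, 0.4400, 0.2278, 0.2540, 0.8500]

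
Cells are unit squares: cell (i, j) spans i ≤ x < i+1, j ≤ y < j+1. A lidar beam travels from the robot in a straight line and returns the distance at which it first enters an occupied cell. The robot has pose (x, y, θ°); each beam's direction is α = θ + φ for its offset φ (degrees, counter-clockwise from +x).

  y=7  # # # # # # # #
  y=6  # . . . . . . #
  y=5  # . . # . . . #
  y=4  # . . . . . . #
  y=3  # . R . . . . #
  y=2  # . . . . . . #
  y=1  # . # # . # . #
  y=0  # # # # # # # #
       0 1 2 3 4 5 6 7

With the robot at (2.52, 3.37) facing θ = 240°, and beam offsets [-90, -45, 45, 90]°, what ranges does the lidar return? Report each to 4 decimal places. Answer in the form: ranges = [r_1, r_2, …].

beam 1: φ=-90°, α=150°
  direction (-0.8660, 0.5000); cell (2,3); t to first gridline: x 0.6004, y 1.2600 (then +1.1547 / +2.0000)
    (1,3) via x @ 0.6004
    (1,4) via y @ 1.2600
    (0,4) via x @ 1.7551  # hit
  → r_1 = 1.7551
beam 2: φ=-45°, α=195°
  direction (-0.9659, -0.2588); cell (2,3); t to first gridline: x 0.5383, y 1.4296 (then +1.0353 / +3.8637)
    (1,3) via x @ 0.5383
    (1,2) via y @ 1.4296
    (0,2) via x @ 1.5736  # hit
  → r_2 = 1.5736
beam 3: φ=45°, α=285°
  direction (0.2588, -0.9659); cell (2,3); t to first gridline: x 1.8546, y 0.3831 (then +3.8637 / +1.0353)
    (2,2) via y @ 0.3831
    (2,1) via y @ 1.4183  # hit
  → r_3 = 1.4183
beam 4: φ=90°, α=330°
  direction (0.8660, -0.5000); cell (2,3); t to first gridline: x 0.5543, y 0.7400 (then +1.1547 / +2.0000)
    (3,3) via x @ 0.5543
    (3,2) via y @ 0.7400
    (4,2) via x @ 1.7090
    (4,1) via y @ 2.7400
    (5,1) via x @ 2.8637  # hit
  → r_4 = 2.8637

ranges = [1.7551, 1.5736, 1.4183, 2.8637]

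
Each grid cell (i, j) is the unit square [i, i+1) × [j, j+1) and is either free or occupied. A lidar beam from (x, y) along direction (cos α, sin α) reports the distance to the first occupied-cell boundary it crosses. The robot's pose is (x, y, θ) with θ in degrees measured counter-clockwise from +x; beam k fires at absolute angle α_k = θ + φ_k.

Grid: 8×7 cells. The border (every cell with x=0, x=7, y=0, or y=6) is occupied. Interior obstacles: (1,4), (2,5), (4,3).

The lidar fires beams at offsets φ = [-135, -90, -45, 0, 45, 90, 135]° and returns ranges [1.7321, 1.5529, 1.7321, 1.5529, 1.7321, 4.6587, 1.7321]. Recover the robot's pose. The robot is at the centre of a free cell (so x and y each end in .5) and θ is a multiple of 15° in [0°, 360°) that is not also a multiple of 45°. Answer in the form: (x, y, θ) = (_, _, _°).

(x, y, θ) = (2.5, 2.5, 255°)

Enumerate (i+0.5, j+0.5, θ) over the 27 free cells and 16 admissible headings. For each, cast all 7 beams and compare to the given ranges.
  (2.5, 4.5, 120°): beam 1 = 1.9319 ≠ 1.7321 ✗
  (1.5, 1.5, 300°): beam 1 = 0.5176 ≠ 1.7321 ✗
  (5.5, 5.5, 165°): beam 1 = 1.0000 ≠ 1.7321 ✗
  (5.5, 3.5, 150°): beam 1 = 1.5529 ≠ 1.7321 ✗
  (2.5, 3.5, 120°): beam 1 = 1.5529 ≠ 1.7321 ✗
  …
  (2.5, 2.5, 255°): r_1=1.7321, r_2=1.5529, r_3=1.7321, r_4=1.5529, r_5=1.7321, r_6=4.6587, r_7=1.7321 — all match ✓
Only this pose fits every beam.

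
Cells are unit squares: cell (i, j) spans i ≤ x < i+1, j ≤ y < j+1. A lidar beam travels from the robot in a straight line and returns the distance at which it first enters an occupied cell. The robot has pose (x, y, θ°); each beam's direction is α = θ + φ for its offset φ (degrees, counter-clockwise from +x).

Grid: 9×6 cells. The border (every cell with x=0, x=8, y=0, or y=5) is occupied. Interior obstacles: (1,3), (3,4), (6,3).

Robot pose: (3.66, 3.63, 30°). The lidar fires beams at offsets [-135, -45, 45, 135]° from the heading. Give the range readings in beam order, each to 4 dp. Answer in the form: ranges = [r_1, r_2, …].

beam 1: φ=-135°, α=255°
  d=(-0.2588,-0.9659)  start (3,3)  tX=2.5500 tY=0.6522  stride 1/|dx|=3.8637 1/|dy|=1.0353
    cross y-line → (3,2), t=0.6522
    cross y-line → (3,1), t=1.6875
    cross x-line → (2,1), t=2.5500
    cross y-line → (2,0), t=2.7228 (wall)
  → r_1 = 2.7228
beam 2: φ=-45°, α=345°
  d=(0.9659,-0.2588)  start (3,3)  tX=0.3520 tY=2.4341  stride 1/|dx|=1.0353 1/|dy|=3.8637
    cross x-line → (4,3), t=0.3520
    cross x-line → (5,3), t=1.3873
    cross x-line → (6,3), t=2.4225 (wall)
  → r_2 = 2.4225
beam 3: φ=45°, α=75°
  d=(0.2588,0.9659)  start (3,3)  tX=1.3137 tY=0.3831  stride 1/|dx|=3.8637 1/|dy|=1.0353
    cross y-line → (3,4), t=0.3831 (wall)
  → r_3 = 0.3831
beam 4: φ=135°, α=165°
  d=(-0.9659,0.2588)  start (3,3)  tX=0.6833 tY=1.4296  stride 1/|dx|=1.0353 1/|dy|=3.8637
    cross x-line → (2,3), t=0.6833
    cross y-line → (2,4), t=1.4296
    cross x-line → (1,4), t=1.7186
    cross x-line → (0,4), t=2.7538 (wall)
  → r_4 = 2.7538

ranges = [2.7228, 2.4225, 0.3831, 2.7538]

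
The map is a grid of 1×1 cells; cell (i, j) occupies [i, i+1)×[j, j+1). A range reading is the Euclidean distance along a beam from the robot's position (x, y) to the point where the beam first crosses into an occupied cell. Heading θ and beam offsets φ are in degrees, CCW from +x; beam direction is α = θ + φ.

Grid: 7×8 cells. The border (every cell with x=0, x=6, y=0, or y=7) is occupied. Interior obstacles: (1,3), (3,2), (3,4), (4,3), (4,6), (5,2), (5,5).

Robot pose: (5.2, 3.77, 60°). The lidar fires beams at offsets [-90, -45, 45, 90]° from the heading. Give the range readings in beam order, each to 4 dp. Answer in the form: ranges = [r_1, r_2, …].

ranges = [0.9238, 0.8282, 2.3087, 0.2309]

beam 1: φ=-90°, α=330°
  direction (0.8660, -0.5000); cell (5,3); t to first gridline: x 0.9238, y 1.5400 (then +1.1547 / +2.0000)
    (6,3) via x @ 0.9238  # hit
  → r_1 = 0.9238
beam 2: φ=-45°, α=15°
  direction (0.9659, 0.2588); cell (5,3); t to first gridline: x 0.8282, y 0.8887 (then +1.0353 / +3.8637)
    (6,3) via x @ 0.8282  # hit
  → r_2 = 0.8282
beam 3: φ=45°, α=105°
  direction (-0.2588, 0.9659); cell (5,3); t to first gridline: x 0.7727, y 0.2381 (then +3.8637 / +1.0353)
    (5,4) via y @ 0.2381
    (4,4) via x @ 0.7727
    (4,5) via y @ 1.2734
    (4,6) via y @ 2.3087  # hit
  → r_3 = 2.3087
beam 4: φ=90°, α=150°
  direction (-0.8660, 0.5000); cell (5,3); t to first gridline: x 0.2309, y 0.4600 (then +1.1547 / +2.0000)
    (4,3) via x @ 0.2309  # hit
  → r_4 = 0.2309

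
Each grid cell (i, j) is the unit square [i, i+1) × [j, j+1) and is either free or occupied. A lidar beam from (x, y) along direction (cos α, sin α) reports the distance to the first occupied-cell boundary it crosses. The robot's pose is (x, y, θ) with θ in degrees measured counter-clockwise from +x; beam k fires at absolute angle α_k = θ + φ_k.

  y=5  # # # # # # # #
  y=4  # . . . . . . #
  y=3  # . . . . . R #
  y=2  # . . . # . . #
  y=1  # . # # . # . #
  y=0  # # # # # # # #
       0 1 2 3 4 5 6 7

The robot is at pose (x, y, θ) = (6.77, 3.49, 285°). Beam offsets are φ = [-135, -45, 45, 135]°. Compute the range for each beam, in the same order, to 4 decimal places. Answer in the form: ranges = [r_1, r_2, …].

beam 1: φ=-135°, α=150°
  cosα=-0.8660 sinα=0.5000 | (6,3) | tMaxX 0.8891 tMaxY 1.0200 | tΔX 1.1547 tΔY 2.0000
    t=0.8891 [x] (5,3)
    t=1.0200 [y] (5,4)
    t=2.0438 [x] (4,4)
    t=3.0200 [y] (4,5) — stop
  → r_1 = 3.0200
beam 2: φ=-45°, α=240°
  cosα=-0.5000 sinα=-0.8660 | (6,3) | tMaxX 1.5400 tMaxY 0.5658 | tΔX 2.0000 tΔY 1.1547
    t=0.5658 [y] (6,2)
    t=1.5400 [x] (5,2)
    t=1.7205 [y] (5,1) — stop
  → r_2 = 1.7205
beam 3: φ=45°, α=330°
  cosα=0.8660 sinα=-0.5000 | (6,3) | tMaxX 0.2656 tMaxY 0.9800 | tΔX 1.1547 tΔY 2.0000
    t=0.2656 [x] (7,3) — stop
  → r_3 = 0.2656
beam 4: φ=135°, α=60°
  cosα=0.5000 sinα=0.8660 | (6,3) | tMaxX 0.4600 tMaxY 0.5889 | tΔX 2.0000 tΔY 1.1547
    t=0.4600 [x] (7,3) — stop
  → r_4 = 0.4600

ranges = [3.0200, 1.7205, 0.2656, 0.4600]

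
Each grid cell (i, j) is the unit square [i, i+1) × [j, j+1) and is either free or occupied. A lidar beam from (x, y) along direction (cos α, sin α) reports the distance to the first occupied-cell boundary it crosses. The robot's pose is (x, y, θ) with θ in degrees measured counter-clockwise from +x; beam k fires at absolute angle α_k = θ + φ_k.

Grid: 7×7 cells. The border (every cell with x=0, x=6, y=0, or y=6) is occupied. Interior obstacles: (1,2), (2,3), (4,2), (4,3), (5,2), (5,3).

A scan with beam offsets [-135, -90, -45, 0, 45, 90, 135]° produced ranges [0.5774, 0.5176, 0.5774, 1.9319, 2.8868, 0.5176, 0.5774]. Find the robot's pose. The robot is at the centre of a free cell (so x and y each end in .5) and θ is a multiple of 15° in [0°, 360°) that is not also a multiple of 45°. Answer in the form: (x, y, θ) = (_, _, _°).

(x, y, θ) = (1.5, 1.5, 345°)

The pose lattice has 19·16 = 304 candidates. Test each by forward raycasting.
  (3.5, 1.5, 255°): beam 1 = 1.7321 ≠ 0.5774 ✗
  (4.5, 4.5, 210°): beam 1 = 1.5529 ≠ 0.5774 ✗
  (2.5, 5.5, 75°): beam 1 = 3.0000 ≠ 0.5774 ✗
  (4.5, 5.5, 120°): beam 1 = 1.5529 ≠ 0.5774 ✗
  (5.5, 5.5, 300°): beam 1 = 1.9319 ≠ 0.5774 ✗
  …
  (1.5, 1.5, 345°): r_1=0.5774, r_2=0.5176, r_3=0.5774, r_4=1.9319, r_5=2.8868, r_6=0.5176, r_7=0.5774 — all match ✓
Only this pose fits every beam.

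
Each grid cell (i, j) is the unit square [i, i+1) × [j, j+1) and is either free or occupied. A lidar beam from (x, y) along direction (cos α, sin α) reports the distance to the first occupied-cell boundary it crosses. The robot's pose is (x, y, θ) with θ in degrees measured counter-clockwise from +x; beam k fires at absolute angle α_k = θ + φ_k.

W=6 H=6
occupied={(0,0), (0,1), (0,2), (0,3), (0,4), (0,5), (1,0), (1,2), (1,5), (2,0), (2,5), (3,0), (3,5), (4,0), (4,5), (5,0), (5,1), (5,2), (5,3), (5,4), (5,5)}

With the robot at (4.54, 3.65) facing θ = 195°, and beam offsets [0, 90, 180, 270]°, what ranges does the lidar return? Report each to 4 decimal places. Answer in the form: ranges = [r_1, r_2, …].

ranges = [2.6296, 1.7773, 0.4762, 1.3976]

beam 1: φ=0°, α=195°
  dir = (cos 195°, sin 195°) = (-0.9659, -0.2588); from cell (4,3)
  next x-line at t=0.5590, next y-line at t=2.5114; Δt_x=1.0353, Δt_y=3.8637
    x: enter (3,3) at t=0.5590
    x: enter (2,3) at t=1.5943
    y: enter (2,2) at t=2.5114
    x: enter (1,2) at t=2.6296 ← occupied
  → r_1 = 2.6296
beam 2: φ=90°, α=285°
  dir = (cos 285°, sin 285°) = (0.2588, -0.9659); from cell (4,3)
  next x-line at t=1.7773, next y-line at t=0.6729; Δt_x=3.8637, Δt_y=1.0353
    y: enter (4,2) at t=0.6729
    y: enter (4,1) at t=1.7082
    x: enter (5,1) at t=1.7773 ← occupied
  → r_2 = 1.7773
beam 3: φ=180°, α=15°
  dir = (cos 15°, sin 15°) = (0.9659, 0.2588); from cell (4,3)
  next x-line at t=0.4762, next y-line at t=1.3523; Δt_x=1.0353, Δt_y=3.8637
    x: enter (5,3) at t=0.4762 ← occupied
  → r_3 = 0.4762
beam 4: φ=270°, α=105°
  dir = (cos 105°, sin 105°) = (-0.2588, 0.9659); from cell (4,3)
  next x-line at t=2.0864, next y-line at t=0.3623; Δt_x=3.8637, Δt_y=1.0353
    y: enter (4,4) at t=0.3623
    y: enter (4,5) at t=1.3976 ← occupied
  → r_4 = 1.3976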